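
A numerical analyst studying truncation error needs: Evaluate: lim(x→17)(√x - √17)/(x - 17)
Multiply by conjugate (√x + √17)/(√x + √17):
=(x - 17)/((x - 17)(√x + √17))=1/(√x + √17)
As x → 17: 1/(2√17)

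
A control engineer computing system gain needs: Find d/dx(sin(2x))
Chain rule: d/dx[sin(u)] = cos(u)·u' where u = 2x
u' = 2

Answer: 2·cos(2x)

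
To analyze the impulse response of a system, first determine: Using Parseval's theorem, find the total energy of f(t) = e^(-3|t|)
Parseval's theorem: E=integral |f(t)|^2 dt=(1/2pi) integral |F(omega)|^2 domega
E=integral_{-inf}^{inf} e^(-6|t|) dt=2*integral_0^inf e^(-6t) dt=2/(2*3)=1/3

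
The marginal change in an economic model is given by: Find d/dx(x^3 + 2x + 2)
Power rule: d/dx(ax^n)=n·a·x^(n-1)
Term by term: 3·x^2 + 2

Answer: 3x^2 + 2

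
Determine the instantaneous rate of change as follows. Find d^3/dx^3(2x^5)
Apply power rule 3 times:
d^1: 10x^4
d^2: 40x^3
d^3: 120x^2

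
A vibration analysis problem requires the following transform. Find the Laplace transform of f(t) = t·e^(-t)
L{t·e^(at)}=1/(s-a)²
L{t·e^(-t)}=1/(s + 1)²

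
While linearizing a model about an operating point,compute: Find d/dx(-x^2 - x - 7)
Power rule: d/dx(ax^n)=n·a·x^(n-1)
Term by term: -2·x - 1

Answer: -2x - 1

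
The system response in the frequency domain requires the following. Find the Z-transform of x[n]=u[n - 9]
Using the time-shift property: Z{u[n-9]} = z^(-9) * z/(z-1)
= z^(-8)/(z-1)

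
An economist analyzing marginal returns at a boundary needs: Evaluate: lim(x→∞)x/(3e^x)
Apply L'Hôpital 1 times (∞/∞ each time):
Eventually get 1!/(3e^x) → 0

Answer: 0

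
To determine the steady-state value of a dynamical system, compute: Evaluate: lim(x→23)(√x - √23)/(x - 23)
Multiply by conjugate (√x + √23)/(√x + √23):
= (x - 23)/((x - 23)(√x + √23)) = 1/(√x + √23)
As x → 23: 1/(2√23)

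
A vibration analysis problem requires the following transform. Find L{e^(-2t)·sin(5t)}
First shifting: L{e^(at)f(t)} = F(s-a)
L{sin(5t)} = 5/(s² + 25)
Shift: 5/((s + 2)² + 25)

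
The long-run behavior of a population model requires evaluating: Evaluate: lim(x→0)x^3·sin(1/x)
Squeeze theorem: -|x^3| ≤ x^3·sin(1/x) ≤ |x^3|
Since x^3 → 0 as x → 0, by squeeze theorem the limit is 0

Answer: 0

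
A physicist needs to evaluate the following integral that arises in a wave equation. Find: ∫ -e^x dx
Since d/dx[e^x]=+e^x, we get -1e^x+C

Answer: -e^x+C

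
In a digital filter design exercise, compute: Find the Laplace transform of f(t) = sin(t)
L{sin(wt)} = w/(s² + w²)
L{sin(t)} = 1/(s² + 1)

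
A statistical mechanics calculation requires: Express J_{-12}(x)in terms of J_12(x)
For integer n: J_{-n}(x) = (-1)^n J_n(x)
With n = 12: J_{-12}(x) = (-1)^12 J_12(x) = J_12(x)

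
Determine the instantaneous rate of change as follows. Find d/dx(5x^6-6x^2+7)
Power rule: d/dx(ax^n) = n·a·x^(n-1)
Term by term: 30·x^5 - 12·x

Answer: 30x^5 - 12x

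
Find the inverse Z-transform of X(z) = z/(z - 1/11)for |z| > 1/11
Standard pair: z/(z-a) <-> a^n * u[n] for causal signals
With a = 1/11: x[n] = (1/11)^n * u[n]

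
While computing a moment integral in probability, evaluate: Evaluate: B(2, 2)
B(x,y) = Γ(x)Γ(y)/Γ(x + y) = (x-1)!(y-1)!/(x + y-1)!
B(2,2) = 1!·1!/3! = 1/6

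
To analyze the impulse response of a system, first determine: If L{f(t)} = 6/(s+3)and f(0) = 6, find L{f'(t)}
L{f'(t)} = s·F(s) - f(0) = 6s/(s+3)-6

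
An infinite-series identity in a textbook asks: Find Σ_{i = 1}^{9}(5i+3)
=5·Σ i + 3·9=5·45 + 27=252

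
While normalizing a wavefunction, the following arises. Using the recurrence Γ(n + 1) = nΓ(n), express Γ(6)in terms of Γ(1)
Γ(6)=5Γ(5)=5·4Γ(4)=...=5!·Γ(1)=120·Γ(1)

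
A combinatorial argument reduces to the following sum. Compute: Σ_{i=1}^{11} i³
Using formula: Σ i^3 = [n(n + 1)/2]² = [11·12/2]² = 4356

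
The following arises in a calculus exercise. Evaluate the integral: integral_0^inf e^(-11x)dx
integral_0^inf e^(-11x) dx = [-1/11*e^(-11x)]_0^inf
= 0 - (-1/11) = 1/11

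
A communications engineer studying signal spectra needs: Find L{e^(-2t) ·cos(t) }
First shifting: L{e^(at)f(t)}=F(s-a)
L{cos(t)}=s/(s² + 1)
Shift: (s + 2)/((s + 2)² + 1)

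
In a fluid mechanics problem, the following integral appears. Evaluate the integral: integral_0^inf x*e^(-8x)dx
This is a Gamma integral. Substitute u = 8x (du = 8 dx):
integral_0^inf x * e^(-8x) dx = (1/8^2) integral_0^inf u^1 * e^(-u) du
= Gamma(2)/8^2 = 1!/8^2 = 1/64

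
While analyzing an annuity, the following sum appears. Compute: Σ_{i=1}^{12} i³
Using formula: Σ i^3 = [n(n+1)/2]² = [12·13/2]² = 6084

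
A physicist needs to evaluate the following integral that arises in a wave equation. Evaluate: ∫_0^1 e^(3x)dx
Antiderivative: (1/3)e^(3x)
Evaluate: (1/3)(e^3-1)

Answer: (e^3-1)/3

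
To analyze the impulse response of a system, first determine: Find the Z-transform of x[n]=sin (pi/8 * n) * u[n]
Z{sin(w0*n)*u[n]}=z*sin(w0)/(z^2 - 2z*cos(w0) + 1)
With w0=pi/8: X(z)=z*sin(pi/8)/(z^2 - 2z*cos(pi/8) + 1)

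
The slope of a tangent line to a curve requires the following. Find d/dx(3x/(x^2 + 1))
Quotient rule: (f/g)'=(f'g - fg')/g²
f=3x, f'=3
g=x^2+1, g'=2x

Answer: (3·(x^2+1)-6x^2)/(x^2+1)²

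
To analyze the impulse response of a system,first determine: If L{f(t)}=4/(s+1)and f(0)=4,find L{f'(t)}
L{f'(t)} = s·F(s) - f(0) = 4s/(s + 1) - 4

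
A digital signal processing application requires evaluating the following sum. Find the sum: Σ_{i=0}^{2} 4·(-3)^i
Geometric series: S = a(1 - r^n)/(1 - r)
a = 4, r = -3, n = 3
S = 4(1+27)/4 = 28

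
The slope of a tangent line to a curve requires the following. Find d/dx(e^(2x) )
Chain rule: d/dx[e^u]=e^u · u' where u=2x
u'=2

Answer: 2·e^(2x)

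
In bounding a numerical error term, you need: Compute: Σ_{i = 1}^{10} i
Using formula: Σ i^1 = n(n+1)/2 = 10·11/2 = 55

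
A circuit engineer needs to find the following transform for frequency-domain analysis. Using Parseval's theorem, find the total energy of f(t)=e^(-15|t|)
Parseval's theorem: E=integral |f(t)|^2 dt=(1/2pi) integral |F(omega)|^2 domega
E=integral_{-inf}^{inf} e^(-30|t|) dt=2*integral_0^inf e^(-30t) dt=2/(2*15)=1/15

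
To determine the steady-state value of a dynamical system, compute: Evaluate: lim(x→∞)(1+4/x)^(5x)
Rewrite as [(1+4/x)^x]^5.
lim(1+4/x)^x=e^4, so limit=(e^4)^5=e^20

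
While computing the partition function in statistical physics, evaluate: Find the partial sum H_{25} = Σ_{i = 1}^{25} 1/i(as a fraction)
H_25=1 + 1/2 + 1/3 + ... + 1/25
=34052522467/8923714800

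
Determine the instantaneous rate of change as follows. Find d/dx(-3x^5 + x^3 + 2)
Power rule: d/dx(ax^n) = n·a·x^(n-1)
Term by term: -15·x^4 + 3·x^2

Answer: -15x^4 + 3x^2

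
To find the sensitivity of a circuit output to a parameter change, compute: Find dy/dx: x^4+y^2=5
Differentiate: 4x^3+2y·(dy/dx) = 0
dy/dx = -4x^3/(2y)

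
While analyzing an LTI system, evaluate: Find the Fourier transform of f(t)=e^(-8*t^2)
The Fourier transform of a Gaussian e^(-a*t^2) is sqrt(pi/a)*e^(-omega^2/(4a)).
With a=8: F(omega)=sqrt(pi/8)*e^(-omega^2/32)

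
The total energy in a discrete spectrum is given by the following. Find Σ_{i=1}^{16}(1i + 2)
=1·Σ i + 2·16=1·136 + 32=168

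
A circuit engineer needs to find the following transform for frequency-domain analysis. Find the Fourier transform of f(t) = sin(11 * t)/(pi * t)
sin(W * t)/(pi * t) = (W/pi) * sinc(W * t/pi) is the impulse response of the ideal low-pass filter with cutoff W (here W = 11).
Its Fourier transform is a rectangular function:
F(omega) = 1 for |omega| < 11, 0 otherwise

Answer: rect(omega/22) [i.e., 1 for |omega| < 11, 0 otherwise]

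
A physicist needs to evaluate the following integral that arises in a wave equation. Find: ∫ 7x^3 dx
Using power rule: ∫ 7x^3 dx=7/4 x^4+C=(7/4)x^4+C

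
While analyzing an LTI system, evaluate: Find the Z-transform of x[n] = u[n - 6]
Using the time-shift property: Z{u[n-6]} = z^(-6)*z/(z-1)
= z^(-5)/(z-1)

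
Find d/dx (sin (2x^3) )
Chain rule: d/dx[sin(u)]=cos(u)·u' where u=2x^3
u'=6x^2

Answer: 6x^2·cos(2x^3)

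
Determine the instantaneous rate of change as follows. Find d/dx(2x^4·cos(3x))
Product rule: (fg)'=f'g + fg'
f=2x^4, f'=8x^3
g=cos(3x), g'=-3·sin(3x)

Answer: 8x^3·cos(3x) - 6x^4·sin(3x)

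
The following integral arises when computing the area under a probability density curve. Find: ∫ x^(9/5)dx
Power rule: ∫ x^(9/5) dx = x^(14/5)/(14/5)+C

Answer: (5/14)·x^(14/5)+C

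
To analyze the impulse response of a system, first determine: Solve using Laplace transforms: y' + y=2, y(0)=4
Take L of both sides: sY(s) - 4 + Y(s)=2/s
Y(s)(s + 1)=2/s + 4
Y(s)=2/(s(s + 1)) + 4/(s + 1)
Partial fractions: 2/(s(s + 1))=2/s - 2/(s + 1)
So Y(s)=2/s + 2/(s + 1)
Inverse transform (L^(-1){1/s}=1, L^(-1){1/(s + 1)}=e^(-t)):

Answer: y(t)=2 + 2·e^(-t)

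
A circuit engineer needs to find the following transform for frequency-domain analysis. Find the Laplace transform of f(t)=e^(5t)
L{e^(at)}=1/(s-a)
L{e^(5t)}=1/(s-5)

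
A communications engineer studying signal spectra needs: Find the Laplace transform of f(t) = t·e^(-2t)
L{t·e^(at)}=1/(s-a)²
L{t·e^(-2t)}=1/(s + 2)²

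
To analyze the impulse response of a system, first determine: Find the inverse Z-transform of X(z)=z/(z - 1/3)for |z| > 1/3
Standard pair: z/(z-a) <-> a^n*u[n] for causal signals
With a = 1/3: x[n] = (1/3)^n*u[n]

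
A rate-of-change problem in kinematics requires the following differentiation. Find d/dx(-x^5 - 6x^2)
Power rule: d/dx(ax^n) = n·a·x^(n-1)
Term by term: -5·x^4 - 12·x

Answer: -5x^4 - 12x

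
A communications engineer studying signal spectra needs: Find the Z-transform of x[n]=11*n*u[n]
Z{n * u[n]} = z/(z-1)^2
By linearity: Z{11 * n * u[n]} = 11z/(z-1)^2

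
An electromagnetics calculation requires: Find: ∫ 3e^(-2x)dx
Since d/dx[e^(-2x)]=-2e^(-2x), we get -3/2 e^(-2x)+C

Answer: (-3/2)e^(-2x)+C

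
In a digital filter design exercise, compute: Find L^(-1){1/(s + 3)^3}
L^(-1){1/(s-a)^n}=t^(n-1)·e^(at)/(n-1)!
Here a=-3, n=3: t^2·e^(-3t)/2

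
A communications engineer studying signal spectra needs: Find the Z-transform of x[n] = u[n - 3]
Using the time-shift property: Z{u[n-3]}=z^(-3)*z/(z-1)
=z^(-2)/(z-1)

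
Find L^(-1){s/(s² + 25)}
L^(-1){s/(s²+w²)}=cos(wt)
Here w=5

Answer: cos(5t)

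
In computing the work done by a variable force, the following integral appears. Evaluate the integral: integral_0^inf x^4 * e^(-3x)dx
This is a Gamma integral. Substitute u = 3x (du = 3 dx):
integral_0^inf x^4 * e^(-3x) dx = (1/3^5) integral_0^inf u^4 * e^(-u) du
= Gamma(5)/3^5 = 4!/3^5 = 24/243

Answer: 8/81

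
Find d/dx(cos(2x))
Chain rule: d/dx[cos(u)]=-sin(u)·u' where u=2x
u'=2

Answer: -2·sin(2x)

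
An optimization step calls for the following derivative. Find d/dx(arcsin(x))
d/dx[arcsin(u)]=u'/√(1-u²), u=x, u'=1

Answer: 1/√(1-x²)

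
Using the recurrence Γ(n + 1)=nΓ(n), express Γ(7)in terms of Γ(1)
Γ(7) = 6Γ(6) = 6·5Γ(5) = ... = 6!·Γ(1) = 720·Γ(1)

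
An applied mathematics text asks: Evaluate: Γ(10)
Γ(n) = (n-1)! for positive integers
Γ(10) = 9! = 362880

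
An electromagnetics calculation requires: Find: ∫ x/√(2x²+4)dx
Let u=2x²+4, du=4x dx
∫ (1/4)·u^(-1/2) du=√u/2+C

Answer: √(2x²+4)/2+C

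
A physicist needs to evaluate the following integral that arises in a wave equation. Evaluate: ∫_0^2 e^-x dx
Antiderivative: -e^-x
Evaluate: -(e^-2 - 1)

Answer: (e^-2 - 1)/(-1)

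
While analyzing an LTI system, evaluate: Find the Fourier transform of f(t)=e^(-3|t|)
Using the standard pair: F{e^(-a|t|)}=2a/(a^2+omega^2)
With a=3: F(omega)=6/(9+omega^2)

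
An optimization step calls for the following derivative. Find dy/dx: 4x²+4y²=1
Differentiate: 8x + 8y·(dy/dx)=0
dy/dx=-8x/(8y)=-1·(x/y)

Answer: dy/dx=-1·(x/y)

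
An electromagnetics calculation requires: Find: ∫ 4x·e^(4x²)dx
Let u = 4x², du = 8x dx
∫ (1/2)e^u du = e^u/2 + C

Answer: e^(4x²)/2 + C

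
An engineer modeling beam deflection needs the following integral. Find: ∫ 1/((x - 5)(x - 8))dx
Partial fractions: 1/((x-5)(x-8)) = A/(x-5) + B/(x-8)
A = -1/3, B = 1/3
∫ [-1/3· 1/(x-5) + 1/3· 1/(x-8)] dx
= (1/3)[ln|x-8| - ln|x-5|] + C

Answer: (1/3)·ln|(x-8)/(x-5)| + C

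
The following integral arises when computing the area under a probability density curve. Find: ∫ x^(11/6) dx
Power rule: ∫ x^(11/6) dx = x^(17/6)/(17/6)+C

Answer: (6/17)·x^(17/6)+C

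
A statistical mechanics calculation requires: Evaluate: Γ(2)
Γ(n) = (n-1)! for positive integers
Γ(2) = 1! = 1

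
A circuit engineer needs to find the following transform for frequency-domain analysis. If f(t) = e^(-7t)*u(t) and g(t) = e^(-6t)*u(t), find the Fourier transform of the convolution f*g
By the convolution theorem: F{f * g} = F(omega) * G(omega)
F(omega) = 1/(7+j * omega), G(omega) = 1/(6+j * omega)
F{f * g} = 1/((7+j * omega)(6+j * omega))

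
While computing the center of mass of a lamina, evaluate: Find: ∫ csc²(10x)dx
Since d/dx[-cot(10x)] = 10csc²(10x), integral = -cot(10x)/10+C

Answer: (-1/10)cot(10x)+C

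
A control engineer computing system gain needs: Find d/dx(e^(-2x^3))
Chain rule: d/dx[e^u] = e^u · u' where u = -2x^3
u' = -6x^2

Answer: -6x^2·e^(-2x^3)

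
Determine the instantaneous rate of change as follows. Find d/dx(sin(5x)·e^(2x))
Product rule: (fg)' = f'g + fg'
f = sin(5x), f' = 5·cos(5x)
g = e^(2x), g' = 2·e^(2x)

Answer: 5·cos(5x)·e^(2x) + 2·sin(5x)·e^(2x)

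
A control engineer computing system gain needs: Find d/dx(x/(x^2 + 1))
Quotient rule: (f/g)' = (f'g - fg')/g²
f = x, f' = 1
g = x^2+1, g' = 2x

Answer: (1·(x^2+1)-2x^2)/(x^2+1)²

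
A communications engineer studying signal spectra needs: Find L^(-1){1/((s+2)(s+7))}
Partial fractions: 1/((s + 2)(s + 7))=A/(s + 2) + B/(s + 7)
Cover-up: A=1/(s + 7)|_{s=-2}=1/5; B=1/(s + 2)|_{s=-7}=-1/5
L^(-1)=(1/5)e^(-2t) - (1/5)e^(-7t)

Answer: (1/5)(e^(-2t) - e^(-7t))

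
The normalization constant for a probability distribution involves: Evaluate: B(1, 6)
B(x,y) = Γ(x)Γ(y)/Γ(x + y) = (x-1)!(y-1)!/(x + y-1)!
B(1,6) = 0!·5!/6! = 1/6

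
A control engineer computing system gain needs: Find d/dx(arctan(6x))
d/dx[arctan(u)] = u'/(1 + u²), u = 6x, u' = 6

Answer: 6/(1 + 36x²)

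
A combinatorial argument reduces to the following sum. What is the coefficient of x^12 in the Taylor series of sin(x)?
sin(x) has only odd powers. Coefficient of x^12=0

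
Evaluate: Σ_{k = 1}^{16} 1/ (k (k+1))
Partial fractions: 1/(k(k+1)) = 1/k - 1/(k+1)
Telescoping sum: 1(1-1/17) = 1·16/17

Answer: 16/17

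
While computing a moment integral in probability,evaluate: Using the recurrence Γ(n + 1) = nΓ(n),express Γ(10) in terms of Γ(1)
Γ(10)=9Γ(9)=9·8Γ(8)=...=9!·Γ(1)=362880·Γ(1)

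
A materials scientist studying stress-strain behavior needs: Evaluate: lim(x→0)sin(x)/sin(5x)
sin(u) ≈ u for small u:
sin(x)/sin(5x) ≈ x/(5x)=1/5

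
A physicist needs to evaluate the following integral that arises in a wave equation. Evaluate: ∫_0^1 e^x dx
Antiderivative: e^x
Evaluate: (e^1 - 1)

Answer: e^1 - 1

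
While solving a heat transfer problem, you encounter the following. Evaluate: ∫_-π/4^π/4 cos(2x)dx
Antiderivative: sin(2x)/2
Evaluate at bounds: [sin(2·π/4)/2] - [sin(2·-π/4)/2]
=((1) - (-1))/2=1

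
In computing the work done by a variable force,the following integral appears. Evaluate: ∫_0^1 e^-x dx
Antiderivative: -e^-x
Evaluate: -(e^-1-1)

Answer: (e^-1-1)/(-1)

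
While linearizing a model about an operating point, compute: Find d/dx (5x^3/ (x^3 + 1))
Quotient rule: (f/g)'=(f'g - fg')/g²
f=5x^3, f'=15x^2
g=x^3+1, g'=3x^2

Answer: (15x^2·(x^3+1)-15x^5)/(x^3+1)²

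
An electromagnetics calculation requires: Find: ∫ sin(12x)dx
Using substitution u = 12x: ∫ sin(u) du/12 = -cos(u)/12 + C

Answer: (-1/12)cos(12x) + C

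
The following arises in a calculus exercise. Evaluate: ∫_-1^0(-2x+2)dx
Step 1: Find antiderivative F(x)=-x^2+2x
Step 2: F(0) - F(-1)=0 - (-3)=3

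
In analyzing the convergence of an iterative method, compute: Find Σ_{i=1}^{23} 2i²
=2·n(n + 1)(2n + 1)/6=2·23·24·47/6=8648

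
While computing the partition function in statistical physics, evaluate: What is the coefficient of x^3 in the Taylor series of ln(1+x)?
ln(1+x)=Σ (-1)^(n+1) x^n/n
Coefficient of x^3=(-1)^4/3=1/3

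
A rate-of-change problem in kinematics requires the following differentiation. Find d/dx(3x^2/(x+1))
Quotient rule: (f/g)' = (f'g - fg')/g²
f = 3x^2, f' = 6x
g = x + 1, g' = 1

Answer: (6x·(x + 1) - 3x^2)/(x + 1)²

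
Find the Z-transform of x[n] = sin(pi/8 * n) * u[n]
Z{sin(w0*n)*u[n]} = z*sin(w0)/(z^2-2z*cos(w0)+1)
With w0 = pi/8: X(z) = z*sin(pi/8)/(z^2-2z*cos(pi/8)+1)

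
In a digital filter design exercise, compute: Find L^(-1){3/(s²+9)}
L^(-1){w/(s²+w²)} = sin(wt)
Here w = 3

Answer: sin(3t)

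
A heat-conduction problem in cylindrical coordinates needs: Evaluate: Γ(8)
Γ(n)=(n-1)! for positive integers
Γ(8)=7!=5040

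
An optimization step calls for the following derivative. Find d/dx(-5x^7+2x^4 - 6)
Power rule: d/dx(ax^n) = n·a·x^(n-1)
Term by term: -35·x^6+8·x^3

Answer: -35x^6+8x^3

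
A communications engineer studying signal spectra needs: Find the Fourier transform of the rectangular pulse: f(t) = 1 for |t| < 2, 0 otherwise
F(omega)=integral from -2 to 2 of e^(-j*omega*t) dt
=2*sin(2*omega)/omega=4*sinc(2*omega/pi)

Answer: 2*sin(2*omega)/omega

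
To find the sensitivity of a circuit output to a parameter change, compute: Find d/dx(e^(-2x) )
Chain rule: d/dx[e^u]=e^u · u' where u=-2x
u'=-2

Answer: -2·e^(-2x)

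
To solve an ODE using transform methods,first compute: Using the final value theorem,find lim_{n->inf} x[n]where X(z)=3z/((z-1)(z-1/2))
Final value theorem: lim x[n] = lim_{z->1} (z-1) * X(z)
(z-1) * X(z) = 3z/(z-1/2)
As z->1: 3/(1 - 1/2) = 3/(1/2) = 6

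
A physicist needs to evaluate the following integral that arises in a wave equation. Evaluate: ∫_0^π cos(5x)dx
Antiderivative: sin(5x)/5
Evaluate at bounds: [sin(5·π)/5] - [sin(5·0)/5]
= ((0) - (0))/5 = 0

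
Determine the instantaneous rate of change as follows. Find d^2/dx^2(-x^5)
Apply power rule 2 times:
d^1: -5x^4
d^2: -20x^3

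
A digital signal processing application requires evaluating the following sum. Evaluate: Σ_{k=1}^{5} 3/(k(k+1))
Partial fractions: 3/(k(k + 1))=3/k - 3/(k + 1)
Telescoping sum: 3(1 - 1/6)=3·5/6

Answer: 5/2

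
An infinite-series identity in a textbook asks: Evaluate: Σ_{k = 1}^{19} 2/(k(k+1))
Partial fractions: 2/(k(k + 1))=2/k - 2/(k + 1)
Telescoping sum: 2(1 - 1/20)=2·19/20

Answer: 19/10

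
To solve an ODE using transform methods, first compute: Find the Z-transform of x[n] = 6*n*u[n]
Z{n * u[n]} = z/(z-1)^2
By linearity: Z{6 * n * u[n]} = 6z/(z-1)^2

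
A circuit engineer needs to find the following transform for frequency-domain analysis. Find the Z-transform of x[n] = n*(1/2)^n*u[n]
Using the property Z{n * a^n * u[n]} = az/(z-a)^2
With a = 1/2: X(z) = (1/2)z/(z - 1/2)^2, |z| > 1/2

Answer: (1/2)z/(z - 1/2)^2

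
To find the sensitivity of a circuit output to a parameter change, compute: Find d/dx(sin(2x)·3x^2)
Product rule: (fg)'=f'g+fg'
f=sin(2x), f'=2·cos(2x)
g=3x^2, g'=6x

Answer: 6·cos(2x)·x^2+6·sin(2x)·x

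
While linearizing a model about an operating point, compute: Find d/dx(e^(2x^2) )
Chain rule: d/dx[e^u] = e^u · u' where u = 2x^2
u' = 4x

Answer: 4x·e^(2x^2)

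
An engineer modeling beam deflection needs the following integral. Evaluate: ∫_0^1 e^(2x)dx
Antiderivative: (1/2)e^(2x)
Evaluate: (1/2)(e^2 - 1)

Answer: (e^2 - 1)/2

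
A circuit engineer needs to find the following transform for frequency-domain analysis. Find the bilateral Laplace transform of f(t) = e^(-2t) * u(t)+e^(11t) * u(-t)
For e^(-2t)*u(t): L=1/(s + 2), Re(s) > -2
For e^(11t)*u(-t): L=-1/(s-11), Re(s) < 11
Combined: F(s)=1/(s + 2) - 1/(s-11), -2 < Re(s) < 11

Answer: 1/(s + 2) - 1/(s-11), ROC: -2 < Re(s) < 11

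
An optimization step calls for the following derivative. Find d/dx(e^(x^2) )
Chain rule: d/dx[e^u]=e^u · u' where u=x^2
u'=2x

Answer: 2x·e^(x^2)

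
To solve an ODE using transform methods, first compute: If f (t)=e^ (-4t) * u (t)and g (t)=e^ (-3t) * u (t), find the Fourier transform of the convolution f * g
By the convolution theorem: F{f*g}=F(omega)*G(omega)
F(omega)=1/(4 + j*omega), G(omega)=1/(3 + j*omega)
F{f*g}=1/((4 + j*omega)(3 + j*omega))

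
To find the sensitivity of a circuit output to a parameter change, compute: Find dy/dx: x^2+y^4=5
Differentiate: 2x+4y^3·(dy/dx) = 0
dy/dx = -2x/(4y^3)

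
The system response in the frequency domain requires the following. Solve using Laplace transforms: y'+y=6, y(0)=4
Take L of both sides: sY(s)-4+Y(s)=6/s
Y(s)(s+1)=6/s+4
Y(s)=6/(s(s+1))+4/(s+1)
Partial fractions: 6/(s(s+1))=6/s - 6/(s+1)
So Y(s)=6/s - 2/(s+1)
Inverse transform (L^(-1){1/s}=1, L^(-1){1/(s+1)}=e^(-t)):

Answer: y(t)=6-2·e^(-t)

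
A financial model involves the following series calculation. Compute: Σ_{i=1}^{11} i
Using formula: Σ i^1=n(n + 1)/2=11·12/2=66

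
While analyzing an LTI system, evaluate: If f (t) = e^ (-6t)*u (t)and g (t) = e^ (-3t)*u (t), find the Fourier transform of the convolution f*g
By the convolution theorem: F{f * g} = F(omega) * G(omega)
F(omega) = 1/(6+j * omega), G(omega) = 1/(3+j * omega)
F{f * g} = 1/((6+j * omega)(3+j * omega))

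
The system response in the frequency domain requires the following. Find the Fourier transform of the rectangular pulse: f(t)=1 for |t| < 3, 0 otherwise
F(omega)=integral from -3 to 3 of e^(-j*omega*t) dt
=2*sin(3*omega)/omega=6*sinc(3*omega/pi)

Answer: 2*sin(3*omega)/omega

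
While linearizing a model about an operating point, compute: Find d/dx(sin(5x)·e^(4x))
Product rule: (fg)' = f'g+fg'
f = sin(5x), f' = 5·cos(5x)
g = e^(4x), g' = 4·e^(4x)

Answer: 5·cos(5x)·e^(4x)+4·sin(5x)·e^(4x)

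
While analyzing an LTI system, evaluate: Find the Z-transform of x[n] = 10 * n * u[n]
Z{n*u[n]}=z/(z-1)^2
By linearity: Z{10*n*u[n]}=10z/(z-1)^2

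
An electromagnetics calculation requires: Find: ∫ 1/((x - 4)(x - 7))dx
Partial fractions: 1/((x-4)(x-7))=A/(x-4) + B/(x-7)
A=-1/3, B=1/3
∫ [-1/3· 1/(x-4) + 1/3· 1/(x-7)] dx
=(1/3)[ln|x-7| - ln|x-4|] + C

Answer: (1/3)·ln|(x-7)/(x-4)| + C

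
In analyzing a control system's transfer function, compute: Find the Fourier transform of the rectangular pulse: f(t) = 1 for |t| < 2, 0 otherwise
F(omega)=integral from -2 to 2 of e^(-j * omega * t) dt
=2 * sin(2 * omega)/omega=4 * sinc(2 * omega/pi)

Answer: 2 * sin(2 * omega)/omega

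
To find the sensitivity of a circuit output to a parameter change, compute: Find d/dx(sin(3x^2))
Chain rule: d/dx[sin(u)] = cos(u)·u' where u = 3x^2
u' = 6x

Answer: 6x·cos(3x^2)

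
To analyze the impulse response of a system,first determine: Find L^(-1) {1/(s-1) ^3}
L^(-1){1/(s-a)^n} = t^(n-1)·e^(at)/(n-1)!
Here a = 1, n = 3: t^2·e^(t)/2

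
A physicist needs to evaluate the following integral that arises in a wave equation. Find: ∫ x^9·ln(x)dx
By parts: u=ln(x), dv=x^9 dx
du=1/x dx, v=x^10/10
=x^10·ln(x)/10 - ∫ x^9/10 dx
=x^10·ln(x)/10 - x^10/100+C

Answer: x^10(ln(x)/10-1/100)+C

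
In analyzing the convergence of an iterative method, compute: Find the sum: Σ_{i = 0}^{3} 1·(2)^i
Geometric series: S=a(1 - r^n)/(1 - r)
a=1, r=2, n=4
S=1(1-16)/-1=15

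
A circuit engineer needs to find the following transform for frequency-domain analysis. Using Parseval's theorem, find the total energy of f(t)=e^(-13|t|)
Parseval's theorem: E = integral |f(t)|^2 dt = (1/2pi) integral |F(omega)|^2 domega
E = integral_{-inf}^{inf} e^(-26|t|) dt = 2 * integral_0^inf e^(-26t) dt = 2/(2 * 13) = 1/13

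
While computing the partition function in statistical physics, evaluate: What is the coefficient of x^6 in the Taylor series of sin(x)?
sin(x) has only odd powers. Coefficient of x^6 = 0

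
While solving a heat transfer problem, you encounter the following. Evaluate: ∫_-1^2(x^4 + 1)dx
Step 1: Find antiderivative F(x) = (1/5)x^5+x
Step 2: F(2) - F(-1) = 42/5 - (-6/5) = 48/5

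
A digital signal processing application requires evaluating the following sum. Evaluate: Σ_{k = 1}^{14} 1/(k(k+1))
Partial fractions: 1/(k(k + 1))=1/k - 1/(k + 1)
Telescoping sum: 1(1 - 1/15)=1·14/15

Answer: 14/15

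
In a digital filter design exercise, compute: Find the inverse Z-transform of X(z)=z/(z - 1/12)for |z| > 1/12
Standard pair: z/(z-a) <-> a^n*u[n] for causal signals
With a=1/12: x[n]=(1/12)^n*u[n]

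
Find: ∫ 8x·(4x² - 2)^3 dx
Let u = 4x² - 2, du = 8x dx
∫ u^3 du = u^4/4+C

Answer: (4x² - 2)^4/4+C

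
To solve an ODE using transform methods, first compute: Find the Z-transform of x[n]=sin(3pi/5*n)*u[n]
Z{sin(w0 * n) * u[n]}=z * sin(w0)/(z^2-2z * cos(w0)+1)
With w0=3pi/5: X(z)=z * sin(3pi/5)/(z^2-2z * cos(3pi/5)+1)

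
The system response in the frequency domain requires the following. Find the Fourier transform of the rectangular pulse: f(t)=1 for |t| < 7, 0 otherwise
F(omega) = integral from -7 to 7 of e^(-j*omega*t) dt
= 2*sin(7*omega)/omega = 14*sinc(7*omega/pi)

Answer: 2*sin(7*omega)/omega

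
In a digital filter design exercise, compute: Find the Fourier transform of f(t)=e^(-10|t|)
Using the standard pair: F{e^(-a|t|)}=2a/(a^2+omega^2)
With a=10: F(omega)=20/(100+omega^2)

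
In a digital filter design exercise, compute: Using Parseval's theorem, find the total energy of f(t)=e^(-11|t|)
Parseval's theorem: E = integral |f(t)|^2 dt = (1/2pi) integral |F(omega)|^2 domega
E = integral_{-inf}^{inf} e^(-22|t|) dt = 2*integral_0^inf e^(-22t) dt = 2/(2*11) = 1/11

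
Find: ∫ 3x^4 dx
Using power rule: ∫ 3x^4 dx=3/5 x^5 + C=(3/5)x^5 + C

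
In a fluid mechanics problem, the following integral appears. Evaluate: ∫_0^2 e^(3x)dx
Antiderivative: (1/3)e^(3x)
Evaluate: (1/3)(e^6-1)

Answer: (e^6-1)/3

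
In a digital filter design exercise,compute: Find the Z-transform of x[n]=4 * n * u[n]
Z{n*u[n]} = z/(z-1)^2
By linearity: Z{4*n*u[n]} = 4z/(z-1)^2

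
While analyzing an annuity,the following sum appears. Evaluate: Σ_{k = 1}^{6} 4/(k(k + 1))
Partial fractions: 4/(k(k+1)) = 4/k - 4/(k+1)
Telescoping sum: 4(1-1/7) = 4·6/7

Answer: 24/7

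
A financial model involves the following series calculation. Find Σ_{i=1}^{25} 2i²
= 2·n(n+1)(2n+1)/6 = 2·25·26·51/6 = 11050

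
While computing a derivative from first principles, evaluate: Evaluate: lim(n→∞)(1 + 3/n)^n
This is the definition of e^3: lim(1 + 3/n)^n = e^3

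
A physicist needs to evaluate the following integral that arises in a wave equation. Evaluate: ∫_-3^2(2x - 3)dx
Step 1: Find antiderivative F(x)=x^2 - 3x
Step 2: F(2) - F(-3)=-2 - (18)=-20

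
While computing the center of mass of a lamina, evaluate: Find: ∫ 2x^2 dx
Using power rule: ∫ 2x^2 dx=2/3 x^3 + C=(2/3)x^3 + C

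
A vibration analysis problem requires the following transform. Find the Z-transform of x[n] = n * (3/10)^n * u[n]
Using the property Z{n * a^n * u[n]}=az/(z-a)^2
With a=3/10: X(z)=(3/10)z/(z - 3/10)^2, |z| > 3/10

Answer: (3/10)z/(z - 3/10)^2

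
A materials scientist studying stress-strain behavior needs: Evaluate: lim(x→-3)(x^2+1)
Polynomial is continuous, so substitute x = -3:
1·(-3)^2 + 1 = 10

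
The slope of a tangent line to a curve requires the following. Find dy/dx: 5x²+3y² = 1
Differentiate: 10x+6y·(dy/dx) = 0
dy/dx = -10x/(6y) = -(5/3)·(x/y)

Answer: dy/dx = -(5/3)·(x/y)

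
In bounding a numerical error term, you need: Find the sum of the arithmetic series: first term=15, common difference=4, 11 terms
Last term: a_n = 15 + (11 - 1)·4 = 55
Sum = n(a_1 + a_n)/2 = 11(15 + 55)/2 = 385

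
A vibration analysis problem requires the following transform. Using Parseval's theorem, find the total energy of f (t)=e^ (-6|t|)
Parseval's theorem: E=integral |f(t)|^2 dt=(1/2pi) integral |F(omega)|^2 domega
E=integral_{-inf}^{inf} e^(-12|t|) dt=2*integral_0^inf e^(-12t) dt=2/(2*6)=1/6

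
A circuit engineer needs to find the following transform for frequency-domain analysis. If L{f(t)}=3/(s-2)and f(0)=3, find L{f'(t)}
L{f'(t)} = s·F(s) - f(0) = 3s/(s-2)-3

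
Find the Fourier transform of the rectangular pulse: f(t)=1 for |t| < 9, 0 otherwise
F(omega)=integral from -9 to 9 of e^(-j * omega * t) dt
=2 * sin(9 * omega)/omega=18 * sinc(9 * omega/pi)

Answer: 2 * sin(9 * omega)/omega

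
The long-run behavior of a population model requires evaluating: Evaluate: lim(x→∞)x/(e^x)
Apply L'Hôpital 1 times (∞/∞ each time):
Eventually get 1!/(e^x) → 0

Answer: 0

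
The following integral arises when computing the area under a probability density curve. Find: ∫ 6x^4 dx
Using power rule: ∫ 6x^4 dx = 6/5 x^5 + C = (6/5)x^5 + C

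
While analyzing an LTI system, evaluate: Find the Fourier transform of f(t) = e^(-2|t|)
Using the standard pair: F{e^(-a|t|)} = 2a/(a^2 + omega^2)
With a = 2: F(omega) = 4/(4 + omega^2)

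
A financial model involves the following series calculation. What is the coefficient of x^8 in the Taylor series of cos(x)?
cos(x) = Σ (-1)^k x^(2k)/(2k)!
For x^8: (-1)^4/8! = 1/40320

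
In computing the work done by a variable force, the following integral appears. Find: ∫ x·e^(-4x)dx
Integration by parts: u = x, dv = e^(-4x) dx
du = dx, v = e^(-4x)/(-4)
= x·e^(-4x)/(-4) - ∫ e^(-4x)/(-4) dx
= x·e^(-4x)/(-4) - e^(-4x)/16 + C

Answer: e^(-4x)(x/(-4) - 1/16) + C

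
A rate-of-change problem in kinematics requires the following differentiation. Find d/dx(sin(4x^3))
Chain rule: d/dx[sin(u)]=cos(u)·u' where u=4x^3
u'=12x^2

Answer: 12x^2·cos(4x^3)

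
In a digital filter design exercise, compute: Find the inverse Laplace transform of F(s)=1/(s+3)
L^(-1){1/(s-a)} = c·e^(at)
Here a = -3, c = 1

Answer: e^(-3t)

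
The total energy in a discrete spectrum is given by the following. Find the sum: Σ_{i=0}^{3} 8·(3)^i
Geometric series: S=a(1 - r^n)/(1 - r)
a=8, r=3, n=4
S=8(1 - 81)/-2=320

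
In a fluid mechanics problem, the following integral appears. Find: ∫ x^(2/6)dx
Power rule: ∫ x^(1/3) dx=x^(4/3)/(4/3)+C

Answer: (3/4)·x^(4/3)+C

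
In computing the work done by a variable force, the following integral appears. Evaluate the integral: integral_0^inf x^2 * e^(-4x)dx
This is a Gamma integral. Substitute u = 4x (du = 4 dx):
integral_0^inf x^2 * e^(-4x) dx = (1/4^3) integral_0^inf u^2 * e^(-u) du
= Gamma(3)/4^3 = 2!/4^3 = 2/64

Answer: 1/32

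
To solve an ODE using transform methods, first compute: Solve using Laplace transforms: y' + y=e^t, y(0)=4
Take L: sY - 4 + Y = 1/(s-1)
Y(s + 1) = 1/(s-1) + 4
Y = 1/((s-1)(s + 1)) + 4/(s + 1)
Partial fractions: 1/((s-1)(s + 1)) = (1/2)/(s-1) - (1/2)/(s + 1)
So Y = (1/2)/(s-1) + (7/2)/(s + 1)
Inverse Laplace transform (L^(-1){1/(s-1)} = e^t, L^(-1){1/(s + 1)} = e^(-t)):

Answer: y(t) = (1/2)·e^t + (7/2)·e^(-t)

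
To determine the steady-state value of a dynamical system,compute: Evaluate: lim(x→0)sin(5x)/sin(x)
sin(u) ≈ u for small u:
sin(5x)/sin(x) ≈ 5x/(x)=5/1

Answer: 5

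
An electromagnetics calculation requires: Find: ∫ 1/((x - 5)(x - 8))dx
Partial fractions: 1/((x-5)(x-8))=A/(x-5) + B/(x-8)
A=-1/3, B=1/3
∫ [-1/3· 1/(x-5) + 1/3· 1/(x-8)] dx
=(1/3)[ln|x-8| - ln|x-5|] + C

Answer: (1/3)·ln|(x-8)/(x-5)| + C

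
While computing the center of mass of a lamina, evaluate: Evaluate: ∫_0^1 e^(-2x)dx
Antiderivative: (1/(-2))e^(-2x)
Evaluate: (1/(-2))(e^-2-1)

Answer: (e^-2-1)/(-2)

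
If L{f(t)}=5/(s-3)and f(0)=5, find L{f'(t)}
L{f'(t)}=s·F(s) - f(0)=5s/(s-3)-5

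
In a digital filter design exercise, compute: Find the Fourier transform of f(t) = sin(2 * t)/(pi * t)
sin(W * t)/(pi * t) = (W/pi) * sinc(W * t/pi) is the impulse response of the ideal low-pass filter with cutoff W (here W = 2).
Its Fourier transform is a rectangular function:
F(omega) = 1 for |omega| < 2, 0 otherwise

Answer: rect(omega/4) [i.e., 1 for |omega| < 2, 0 otherwise]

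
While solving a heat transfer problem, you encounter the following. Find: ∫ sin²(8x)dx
Using identity sin²(u)=(1 - cos(2u))/2:
∫ (1 - cos(16x))/2 dx=x/2 - sin(16x)/32+C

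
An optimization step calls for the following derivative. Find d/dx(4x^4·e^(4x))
Product rule: (fg)'=f'g+fg'
f=4x^4, f'=16x^3
g=e^(4x), g'=4·e^(4x)

Answer: 16x^3·e^(4x)+16x^4·e^(4x)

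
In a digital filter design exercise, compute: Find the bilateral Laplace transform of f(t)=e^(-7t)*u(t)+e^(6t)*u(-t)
For e^(-7t) * u(t): L=1/(s+7), Re(s) > -7
For e^(6t) * u(-t): L=-1/(s-6), Re(s) < 6
Combined: F(s)=1/(s+7)-1/(s-6), -7 < Re(s) < 6

Answer: 1/(s+7)-1/(s-6), ROC: -7 < Re(s) < 6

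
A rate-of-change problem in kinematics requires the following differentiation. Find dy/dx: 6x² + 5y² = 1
Differentiate: 12x + 10y·(dy/dx) = 0
dy/dx = -12x/(10y) = -(6/5)·(x/y)

Answer: dy/dx = -(6/5)·(x/y)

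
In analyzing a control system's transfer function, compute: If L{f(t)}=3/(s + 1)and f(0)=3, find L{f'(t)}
L{f'(t)}=s·F(s) - f(0)=3s/(s+1)-3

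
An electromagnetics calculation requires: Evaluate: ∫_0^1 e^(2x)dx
Antiderivative: (1/2)e^(2x)
Evaluate: (1/2)(e^2 - 1)

Answer: (e^2 - 1)/2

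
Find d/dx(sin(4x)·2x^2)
Product rule: (fg)' = f'g+fg'
f = sin(4x), f' = 4·cos(4x)
g = 2x^2, g' = 4x

Answer: 8·cos(4x)·x^2+4·sin(4x)·x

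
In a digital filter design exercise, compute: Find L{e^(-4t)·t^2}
First shifting: L{e^(at)f(t)} = F(s-a)
L{t^2} = 2/s^3
Shift s → s + 4: 2/(s + 4)^3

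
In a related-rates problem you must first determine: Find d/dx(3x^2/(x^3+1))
Quotient rule: (f/g)'=(f'g - fg')/g²
f=3x^2, f'=6x
g=x^3 + 1, g'=3x^2

Answer: (6x·(x^3 + 1) - 9x^4)/(x^3 + 1)²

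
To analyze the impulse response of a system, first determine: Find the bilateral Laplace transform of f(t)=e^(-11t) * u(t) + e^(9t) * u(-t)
For e^(-11t)*u(t): L=1/(s+11), Re(s) > -11
For e^(9t)*u(-t): L=-1/(s-9), Re(s) < 9
Combined: F(s)=1/(s+11)-1/(s-9), -11 < Re(s) < 9

Answer: 1/(s+11)-1/(s-9), ROC: -11 < Re(s) < 9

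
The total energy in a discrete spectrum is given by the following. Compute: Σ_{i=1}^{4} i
Using formula: Σ i^1=n(n+1)/2=4·5/2=10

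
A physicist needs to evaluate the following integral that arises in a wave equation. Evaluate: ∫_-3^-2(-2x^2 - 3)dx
Step 1: Find antiderivative F(x) = (-2/3)x^3 - 3x
Step 2: F(-2) - F(-3) = 34/3 - (27) = -47/3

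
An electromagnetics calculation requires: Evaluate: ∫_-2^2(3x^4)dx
Step 1: Find antiderivative F(x)=(3/5)x^5
Step 2: F(2) - F(-2)=96/5 - (-96/5)=192/5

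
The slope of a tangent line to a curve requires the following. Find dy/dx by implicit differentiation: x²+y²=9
Differentiate both sides: 2x + 2y·(dy/dx) = 0
Solve: dy/dx = -2x/(2y) = -x/y

Answer: dy/dx = -x/y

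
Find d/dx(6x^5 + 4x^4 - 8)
Power rule: d/dx(ax^n) = n·a·x^(n-1)
Term by term: 30·x^4+16·x^3

Answer: 30x^4+16x^3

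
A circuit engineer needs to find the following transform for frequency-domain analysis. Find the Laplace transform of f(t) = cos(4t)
L{cos(wt)} = s/(s² + w²)
L{cos(4t)} = s/(s² + 16)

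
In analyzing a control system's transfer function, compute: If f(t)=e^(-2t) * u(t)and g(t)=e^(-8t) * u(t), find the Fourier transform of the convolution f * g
By the convolution theorem: F{f * g} = F(omega) * G(omega)
F(omega) = 1/(2 + j * omega), G(omega) = 1/(8 + j * omega)
F{f * g} = 1/((2 + j * omega)(8 + j * omega))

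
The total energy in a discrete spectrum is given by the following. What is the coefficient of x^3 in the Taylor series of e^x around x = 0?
Taylor series of e^x = Σ x^n/n!
Coefficient of x^3 = 1/3! = 1/6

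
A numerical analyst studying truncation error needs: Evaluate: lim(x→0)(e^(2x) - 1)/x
L'Hôpital (0/0): lim 2e^(2x)/1 = 2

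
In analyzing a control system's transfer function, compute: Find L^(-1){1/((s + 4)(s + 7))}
Partial fractions: 1/((s+4)(s+7)) = A/(s+4)+B/(s+7)
Cover-up: A = 1/(s+7)|_{s = -4} = 1/3; B = 1/(s+4)|_{s = -7} = -1/3
L^(-1) = (1/3)e^(-4t) - (1/3)e^(-7t)

Answer: (1/3)(e^(-4t) - e^(-7t))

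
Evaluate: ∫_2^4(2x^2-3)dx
Step 1: Find antiderivative F(x)=(2/3)x^3-3x
Step 2: F(4) - F(2)=92/3 - (-2/3)=94/3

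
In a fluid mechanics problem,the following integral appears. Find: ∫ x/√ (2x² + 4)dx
Let u=2x² + 4, du=4x dx
∫ (1/4)·u^(-1/2) du=√u/2 + C

Answer: √(2x² + 4)/2 + C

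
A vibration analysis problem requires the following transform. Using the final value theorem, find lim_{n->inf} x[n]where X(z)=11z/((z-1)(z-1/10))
Final value theorem: lim x[n] = lim_{z->1} (z-1) * X(z)
(z-1) * X(z) = 11z/(z-1/10)
As z->1: 11/(1-1/10) = 11/(9/10) = 110/9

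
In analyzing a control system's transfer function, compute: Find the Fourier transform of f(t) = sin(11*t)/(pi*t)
sin(W * t)/(pi * t) = (W/pi) * sinc(W * t/pi) is the impulse response of the ideal low-pass filter with cutoff W (here W = 11).
Its Fourier transform is a rectangular function:
F(omega) = 1 for |omega| < 11, 0 otherwise

Answer: rect(omega/22) [i.e., 1 for |omega| < 11, 0 otherwise]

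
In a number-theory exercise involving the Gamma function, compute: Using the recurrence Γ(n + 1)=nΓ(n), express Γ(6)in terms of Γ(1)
Γ(6)=5Γ(5)=5·4Γ(4)=...=5!·Γ(1)=120·Γ(1)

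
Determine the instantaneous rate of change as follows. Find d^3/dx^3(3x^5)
Apply power rule 3 times:
d^1: 15x^4
d^2: 60x^3
d^3: 180x^2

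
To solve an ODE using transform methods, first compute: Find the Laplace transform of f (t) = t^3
L{t^n}=n!/s^(n + 1)
L{t^3}=3!/s^4=6/s^4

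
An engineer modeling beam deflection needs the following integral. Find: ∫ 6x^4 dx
Using power rule: ∫ 6x^4 dx=6/5 x^5 + C=(6/5)x^5 + C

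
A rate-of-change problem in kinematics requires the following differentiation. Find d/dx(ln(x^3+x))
Chain rule: d/dx[ln(u)]=u'/u where u=x^3 + x
u'=3x^2 + 1

Answer: (3x^2 + 1)/(x^3 + x)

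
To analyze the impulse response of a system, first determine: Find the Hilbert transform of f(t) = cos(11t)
The Hilbert transform shifts each frequency component by -pi/2.
H{cos(wt)} = sin(wt)
With w = 11: H{cos(11t)} = sin(11t)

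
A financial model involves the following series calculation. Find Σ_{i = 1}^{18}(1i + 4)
= 1·Σ i+4·18 = 1·171+72 = 243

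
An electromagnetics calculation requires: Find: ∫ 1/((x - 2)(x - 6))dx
Partial fractions: 1/((x-2)(x-6)) = A/(x-2)+B/(x-6)
A = -1/4, B = 1/4
∫ [-1/4· 1/(x-2)+1/4· 1/(x-6)] dx
= (1/4)[ln|x-6| - ln|x-2|]+C

Answer: (1/4)·ln|(x-6)/(x-2)|+C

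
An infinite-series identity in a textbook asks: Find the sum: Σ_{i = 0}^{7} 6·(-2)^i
Geometric series: S=a(1 - r^n)/(1 - r)
a=6, r=-2, n=8
S=6(1-256)/3=-510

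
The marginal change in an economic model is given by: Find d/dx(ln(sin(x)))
Chain rule: d/dx[ln(u)]=u'/u where u=sin(x)
u'=cos(x)

Answer: (cos(x))/(sin(x))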